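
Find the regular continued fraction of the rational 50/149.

Run the Euclidean algorithm on 50 and 149; the successive quotients are the partial quotients a_0, a_1, ... (each step inverts the fractional part left over by the previous one):
  50 = 0*149 + 50, so a_0 = 0.
  149 = 2*50 + 49, so a_1 = 2.
  50 = 1*49 + 1, so a_2 = 1.
  49 = 49*1 + 0, so a_3 = 49.
The remainder reaches 0 after 4 divisions, so the expansion has 4 partial quotients, read off in order.

[0; 2, 1, 49]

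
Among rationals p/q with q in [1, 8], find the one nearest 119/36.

23/7

Expand x = 119/36 as a continued fraction with the Euclidean algorithm:
  119 = 3*36 + 11, so a_0 = 3.
  36 = 3*11 + 3, so a_1 = 3.
  11 = 3*3 + 2, so a_2 = 3.
  3 = 1*2 + 1, so a_3 = 1.
  2 = 2*1 + 0, so a_4 = 2.
so x = [3; 3, 3, 1, 2].
Convergents (p_i = a_i*p_{i-1} + p_{i-2}, q_i = a_i*q_{i-1} + q_{i-2} with p_{-2}=0, p_{-1}=1, q_{-2}=1, q_{-1}=0), until the denominator exceeds 8:
  i=0: a_0=3, p_0 = 3*1 + 0 = 3, q_0 = 3*0 + 1 = 1.
  i=1: a_1=3, p_1 = 3*3 + 1 = 10, q_1 = 3*1 + 0 = 3.
  i=2: a_2=3, p_2 = 3*10 + 3 = 33, q_2 = 3*3 + 1 = 10.
q_2 = 10 > 8, so the last convergent with denominator <= 8 is p_1/q_1 = 10/3.
The closest fraction with denominator <= 8 is either p_1/q_1 or the intermediate fraction (k*p_1 + p_0)/(k*q_1 + q_0) with the largest k >= 1 whose denominator stays <= 8; these approach x as k grows, and every other convergent or intermediate fraction in range is farther away.
Largest k: floor((8 - q_0)/q_1) = floor((8 - 1)/3) = 2.
That gives (2*10 + 3)/(2*3 + 1) = 23/7.
Compare the errors: |x - 10/3| = |119*3 - 10*36|/(36*3) = 3/108, and |x - 23/7| = |119*7 - 23*36|/(36*7) = 5/252.
Cross-multiplying, 5*108 = 540 < 756 = 3*252, so 5/252 is smaller: the intermediate fraction 23/7 is closer to x than 10/3.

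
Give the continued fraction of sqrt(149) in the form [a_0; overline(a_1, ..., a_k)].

Write x_i = (sqrt(149) + m_i)/d_i with (m_0, d_0) = (0, 1). a_0 = floor(sqrt(149)) = 12, since 12^2 = 144 <= 149 < 169 = 13^2.
Iterate m_{i+1} = d_i*a_i - m_i, d_{i+1} = (149 - m_{i+1}^2)/d_i, a_{i+1} = floor((a_0 + m_{i+1})/d_{i+1}):
  m_1 = 1*12 - 0 = 12, d_1 = (149 - 12^2)/1 = 5/1 = 5, a_1 = floor((12 + 12)/5) = 4.
  m_2 = 5*4 - 12 = 8, d_2 = (149 - 8^2)/5 = 85/5 = 17, a_2 = floor((12 + 8)/17) = 1.
  m_3 = 17*1 - 8 = 9, d_3 = (149 - 9^2)/17 = 68/17 = 4, a_3 = floor((12 + 9)/4) = 5.
  m_4 = 4*5 - 9 = 11, d_4 = (149 - 11^2)/4 = 28/4 = 7, a_4 = floor((12 + 11)/7) = 3.
  m_5 = 7*3 - 11 = 10, d_5 = (149 - 10^2)/7 = 49/7 = 7, a_5 = floor((12 + 10)/7) = 3.
  m_6 = 7*3 - 10 = 11, d_6 = (149 - 11^2)/7 = 28/7 = 4, a_6 = floor((12 + 11)/4) = 5.
  m_7 = 4*5 - 11 = 9, d_7 = (149 - 9^2)/4 = 68/4 = 17, a_7 = floor((12 + 9)/17) = 1.
  m_8 = 17*1 - 9 = 8, d_8 = (149 - 8^2)/17 = 85/17 = 5, a_8 = floor((12 + 8)/5) = 4.
  m_9 = 5*4 - 8 = 12, d_9 = (149 - 12^2)/5 = 5/5 = 1, a_9 = floor((12 + 12)/1) = 24.
  m_10 = 1*24 - 12 = 12, d_10 = (149 - 12^2)/1 = 5/1 = 5: (m_10, d_10) = (m_1, d_1) = (12, 5), so from here the quotients repeat a_1, ..., a_9; the period length is 9.
Hence the expansion of sqrt(149) is a_0 = 12 followed by the repeating block 4, 1, 5, 3, 3, 5, 1, 4, 24 (period 9).

[12; overline(4, 1, 5, 3, 3, 5, 1, 4, 24)]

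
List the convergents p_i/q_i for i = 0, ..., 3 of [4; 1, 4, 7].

4/1, 5/1, 24/5, 173/36

Using the convergent recurrence p_i = a_i*p_{i-1} + p_{i-2}, q_i = a_i*q_{i-1} + q_{i-2} with p_{-2}=0, p_{-1}=1, q_{-2}=1, q_{-1}=0:
  i=0: a_0=4, p_0 = 4*1 + 0 = 4, q_0 = 4*0 + 1 = 1.
  i=1: a_1=1, p_1 = 1*4 + 1 = 5, q_1 = 1*1 + 0 = 1.
  i=2: a_2=4, p_2 = 4*5 + 4 = 24, q_2 = 4*1 + 1 = 5.
  i=3: a_3=7, p_3 = 7*24 + 5 = 173, q_3 = 7*5 + 1 = 36.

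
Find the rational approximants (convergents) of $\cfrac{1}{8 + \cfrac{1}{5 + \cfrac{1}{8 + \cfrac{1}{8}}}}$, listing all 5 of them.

Using the convergent recurrence p_i = a_i*p_{i-1} + p_{i-2}, q_i = a_i*q_{i-1} + q_{i-2} with p_{-2}=0, p_{-1}=1, q_{-2}=1, q_{-1}=0:
  i=0: a_0=0, p_0 = 0*1 + 0 = 0, q_0 = 0*0 + 1 = 1.
  i=1: a_1=8, p_1 = 8*0 + 1 = 1, q_1 = 8*1 + 0 = 8.
  i=2: a_2=5, p_2 = 5*1 + 0 = 5, q_2 = 5*8 + 1 = 41.
  i=3: a_3=8, p_3 = 8*5 + 1 = 41, q_3 = 8*41 + 8 = 336.
  i=4: a_4=8, p_4 = 8*41 + 5 = 333, q_4 = 8*336 + 41 = 2729.

0/1, 1/8, 5/41, 41/336, 333/2729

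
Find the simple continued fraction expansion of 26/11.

Run the Euclidean algorithm on 26 and 11; the successive quotients are the partial quotients a_0, a_1, ... (each step inverts the fractional part left over by the previous one):
  26 = 2*11 + 4, so a_0 = 2.
  11 = 2*4 + 3, so a_1 = 2.
  4 = 1*3 + 1, so a_2 = 1.
  3 = 3*1 + 0, so a_3 = 3.
The remainder reaches 0 after 4 divisions, so the expansion has 4 partial quotients, read off in order.

[2; 2, 1, 3]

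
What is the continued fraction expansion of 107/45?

Run the Euclidean algorithm on 107 and 45; the successive quotients are the partial quotients a_0, a_1, ... (each step inverts the fractional part left over by the previous one):
  107 = 2*45 + 17, so a_0 = 2.
  45 = 2*17 + 11, so a_1 = 2.
  17 = 1*11 + 6, so a_2 = 1.
  11 = 1*6 + 5, so a_3 = 1.
  6 = 1*5 + 1, so a_4 = 1.
  5 = 5*1 + 0, so a_5 = 5.
The remainder reaches 0 after 6 divisions, so the expansion has 6 partial quotients, read off in order.

[2; 2, 1, 1, 1, 5]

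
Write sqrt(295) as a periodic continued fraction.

[17; (5, 1, 2, 3, 2, 6, 2, 3, 2, 1, 5, 34)]

Write x_i = (sqrt(295) + m_i)/d_i with (m_0, d_0) = (0, 1). a_0 = floor(sqrt(295)) = 17, since 17^2 = 289 <= 295 < 324 = 18^2.
Iterate m_{i+1} = d_i*a_i - m_i, d_{i+1} = (295 - m_{i+1}^2)/d_i, a_{i+1} = floor((a_0 + m_{i+1})/d_{i+1}):
  m_1 = 1*17 - 0 = 17, d_1 = (295 - 17^2)/1 = 6/1 = 6, a_1 = floor((17 + 17)/6) = 5.
  m_2 = 6*5 - 17 = 13, d_2 = (295 - 13^2)/6 = 126/6 = 21, a_2 = floor((17 + 13)/21) = 1.
  m_3 = 21*1 - 13 = 8, d_3 = (295 - 8^2)/21 = 231/21 = 11, a_3 = floor((17 + 8)/11) = 2.
  m_4 = 11*2 - 8 = 14, d_4 = (295 - 14^2)/11 = 99/11 = 9, a_4 = floor((17 + 14)/9) = 3.
  m_5 = 9*3 - 14 = 13, d_5 = (295 - 13^2)/9 = 126/9 = 14, a_5 = floor((17 + 13)/14) = 2.
  m_6 = 14*2 - 13 = 15, d_6 = (295 - 15^2)/14 = 70/14 = 5, a_6 = floor((17 + 15)/5) = 6.
  m_7 = 5*6 - 15 = 15, d_7 = (295 - 15^2)/5 = 70/5 = 14, a_7 = floor((17 + 15)/14) = 2.
  m_8 = 14*2 - 15 = 13, d_8 = (295 - 13^2)/14 = 126/14 = 9, a_8 = floor((17 + 13)/9) = 3.
  m_9 = 9*3 - 13 = 14, d_9 = (295 - 14^2)/9 = 99/9 = 11, a_9 = floor((17 + 14)/11) = 2.
  m_10 = 11*2 - 14 = 8, d_10 = (295 - 8^2)/11 = 231/11 = 21, a_10 = floor((17 + 8)/21) = 1.
  m_11 = 21*1 - 8 = 13, d_11 = (295 - 13^2)/21 = 126/21 = 6, a_11 = floor((17 + 13)/6) = 5.
  m_12 = 6*5 - 13 = 17, d_12 = (295 - 17^2)/6 = 6/6 = 1, a_12 = floor((17 + 17)/1) = 34.
  m_13 = 1*34 - 17 = 17, d_13 = (295 - 17^2)/1 = 6/1 = 6: (m_13, d_13) = (m_1, d_1) = (17, 6), so from here the quotients repeat a_1, ..., a_12; the period length is 12.
Hence the expansion of sqrt(295) is a_0 = 17 followed by the repeating block 5, 1, 2, 3, 2, 6, 2, 3, 2, 1, 5, 34 (period 12).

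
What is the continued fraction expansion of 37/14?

Run the Euclidean algorithm on 37 and 14; the successive quotients are the partial quotients a_0, a_1, ... (each step inverts the fractional part left over by the previous one):
  37 = 2*14 + 9, so a_0 = 2.
  14 = 1*9 + 5, so a_1 = 1.
  9 = 1*5 + 4, so a_2 = 1.
  5 = 1*4 + 1, so a_3 = 1.
  4 = 4*1 + 0, so a_4 = 4.
The remainder reaches 0 after 5 divisions, so the expansion has 5 partial quotients, read off in order.

[2; 1, 1, 1, 4]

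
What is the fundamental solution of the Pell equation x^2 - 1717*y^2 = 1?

(x, y) = (51713, 1248)

First expand sqrt(1717) as a continued fraction. With x_i = (sqrt(1717) + m_i)/d_i and (m_0, d_0) = (0, 1): a_0 = floor(sqrt(1717)) = 41, since 41^2 = 1681 <= 1717 < 1764 = 42^2.
Iterate m_{i+1} = d_i*a_i - m_i, d_{i+1} = (1717 - m_{i+1}^2)/d_i, a_{i+1} = floor((a_0 + m_{i+1})/d_{i+1}):
  m_1 = 1*41 - 0 = 41, d_1 = (1717 - 41^2)/1 = 36/1 = 36, a_1 = floor((41 + 41)/36) = 2.
  m_2 = 36*2 - 41 = 31, d_2 = (1717 - 31^2)/36 = 756/36 = 21, a_2 = floor((41 + 31)/21) = 3.
  m_3 = 21*3 - 31 = 32, d_3 = (1717 - 32^2)/21 = 693/21 = 33, a_3 = floor((41 + 32)/33) = 2.
  m_4 = 33*2 - 32 = 34, d_4 = (1717 - 34^2)/33 = 561/33 = 17, a_4 = floor((41 + 34)/17) = 4.
  m_5 = 17*4 - 34 = 34, d_5 = (1717 - 34^2)/17 = 561/17 = 33, a_5 = floor((41 + 34)/33) = 2.
  m_6 = 33*2 - 34 = 32, d_6 = (1717 - 32^2)/33 = 693/33 = 21, a_6 = floor((41 + 32)/21) = 3.
  m_7 = 21*3 - 32 = 31, d_7 = (1717 - 31^2)/21 = 756/21 = 36, a_7 = floor((41 + 31)/36) = 2.
  m_8 = 36*2 - 31 = 41, d_8 = (1717 - 41^2)/36 = 36/36 = 1, a_8 = floor((41 + 41)/1) = 82.
  m_9 = 1*82 - 41 = 41, d_9 = (1717 - 41^2)/1 = 36/1 = 36: (m_9, d_9) = (m_1, d_1) = (41, 36), so from here the quotients repeat a_1, ..., a_8; the period length is 8.
So sqrt(1717) = [41; (2, 3, 2, 4, 2, 3, 2, 82)] with period length k = 8.
k is even, so the fundamental solution of x^2 - 1717y^2 = 1 is (p_{k-1}, q_{k-1}) = (p_7, q_7); compute convergents through index 7.
Convergents (p_i = a_i*p_{i-1} + p_{i-2}, q_i = a_i*q_{i-1} + q_{i-2} with p_{-2}=0, p_{-1}=1, q_{-2}=1, q_{-1}=0):
  i=0: a_0=41, p_0 = 41*1 + 0 = 41, q_0 = 41*0 + 1 = 1.
  i=1: a_1=2, p_1 = 2*41 + 1 = 83, q_1 = 2*1 + 0 = 2.
  i=2: a_2=3, p_2 = 3*83 + 41 = 290, q_2 = 3*2 + 1 = 7.
  i=3: a_3=2, p_3 = 2*290 + 83 = 663, q_3 = 2*7 + 2 = 16.
  i=4: a_4=4, p_4 = 4*663 + 290 = 2942, q_4 = 4*16 + 7 = 71.
  i=5: a_5=2, p_5 = 2*2942 + 663 = 6547, q_5 = 2*71 + 16 = 158.
  i=6: a_6=3, p_6 = 3*6547 + 2942 = 22583, q_6 = 3*158 + 71 = 545.
  i=7: a_7=2, p_7 = 2*22583 + 6547 = 51713, q_7 = 2*545 + 158 = 1248.
Check: 51713^2 - 1717*1248^2 = 2674234369 - 2674234368 = 1, so (x, y) = (51713, 1248) solves the equation, and by the theorem it is the least positive solution.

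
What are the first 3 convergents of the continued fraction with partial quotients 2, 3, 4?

Using the convergent recurrence p_i = a_i*p_{i-1} + p_{i-2}, q_i = a_i*q_{i-1} + q_{i-2} with p_{-2}=0, p_{-1}=1, q_{-2}=1, q_{-1}=0:
  i=0: a_0=2, p_0 = 2*1 + 0 = 2, q_0 = 2*0 + 1 = 1.
  i=1: a_1=3, p_1 = 3*2 + 1 = 7, q_1 = 3*1 + 0 = 3.
  i=2: a_2=4, p_2 = 4*7 + 2 = 30, q_2 = 4*3 + 1 = 13.

2/1, 7/3, 30/13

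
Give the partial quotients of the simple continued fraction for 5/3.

Run the Euclidean algorithm on 5 and 3; the successive quotients are the partial quotients a_0, a_1, ... (each step inverts the fractional part left over by the previous one):
  5 = 1*3 + 2, so a_0 = 1.
  3 = 1*2 + 1, so a_1 = 1.
  2 = 2*1 + 0, so a_2 = 2.
The remainder reaches 0 after 3 divisions, so the expansion has 3 partial quotients, read off in order.

[1; 1, 2]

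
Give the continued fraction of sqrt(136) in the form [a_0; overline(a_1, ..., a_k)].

[11; overline(1, 1, 1, 22)]

Write x_i = (sqrt(136) + m_i)/d_i with (m_0, d_0) = (0, 1). a_0 = floor(sqrt(136)) = 11, since 11^2 = 121 <= 136 < 144 = 12^2.
Iterate m_{i+1} = d_i*a_i - m_i, d_{i+1} = (136 - m_{i+1}^2)/d_i, a_{i+1} = floor((a_0 + m_{i+1})/d_{i+1}):
  m_1 = 1*11 - 0 = 11, d_1 = (136 - 11^2)/1 = 15/1 = 15, a_1 = floor((11 + 11)/15) = 1.
  m_2 = 15*1 - 11 = 4, d_2 = (136 - 4^2)/15 = 120/15 = 8, a_2 = floor((11 + 4)/8) = 1.
  m_3 = 8*1 - 4 = 4, d_3 = (136 - 4^2)/8 = 120/8 = 15, a_3 = floor((11 + 4)/15) = 1.
  m_4 = 15*1 - 4 = 11, d_4 = (136 - 11^2)/15 = 15/15 = 1, a_4 = floor((11 + 11)/1) = 22.
  m_5 = 1*22 - 11 = 11, d_5 = (136 - 11^2)/1 = 15/1 = 15: (m_5, d_5) = (m_1, d_1) = (11, 15), so from here the quotients repeat a_1, ..., a_4; the period length is 4.
Hence the expansion of sqrt(136) is a_0 = 11 followed by the repeating block 1, 1, 1, 22 (period 4).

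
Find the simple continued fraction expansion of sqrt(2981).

Write x_i = (sqrt(2981) + m_i)/d_i with (m_0, d_0) = (0, 1). a_0 = floor(sqrt(2981)) = 54, since 54^2 = 2916 <= 2981 < 3025 = 55^2.
Iterate m_{i+1} = d_i*a_i - m_i, d_{i+1} = (2981 - m_{i+1}^2)/d_i, a_{i+1} = floor((a_0 + m_{i+1})/d_{i+1}):
  m_1 = 1*54 - 0 = 54, d_1 = (2981 - 54^2)/1 = 65/1 = 65, a_1 = floor((54 + 54)/65) = 1.
  m_2 = 65*1 - 54 = 11, d_2 = (2981 - 11^2)/65 = 2860/65 = 44, a_2 = floor((54 + 11)/44) = 1.
  m_3 = 44*1 - 11 = 33, d_3 = (2981 - 33^2)/44 = 1892/44 = 43, a_3 = floor((54 + 33)/43) = 2.
  m_4 = 43*2 - 33 = 53, d_4 = (2981 - 53^2)/43 = 172/43 = 4, a_4 = floor((54 + 53)/4) = 26.
  m_5 = 4*26 - 53 = 51, d_5 = (2981 - 51^2)/4 = 380/4 = 95, a_5 = floor((54 + 51)/95) = 1.
  m_6 = 95*1 - 51 = 44, d_6 = (2981 - 44^2)/95 = 1045/95 = 11, a_6 = floor((54 + 44)/11) = 8.
  m_7 = 11*8 - 44 = 44, d_7 = (2981 - 44^2)/11 = 1045/11 = 95, a_7 = floor((54 + 44)/95) = 1.
  m_8 = 95*1 - 44 = 51, d_8 = (2981 - 51^2)/95 = 380/95 = 4, a_8 = floor((54 + 51)/4) = 26.
  m_9 = 4*26 - 51 = 53, d_9 = (2981 - 53^2)/4 = 172/4 = 43, a_9 = floor((54 + 53)/43) = 2.
  m_10 = 43*2 - 53 = 33, d_10 = (2981 - 33^2)/43 = 1892/43 = 44, a_10 = floor((54 + 33)/44) = 1.
  m_11 = 44*1 - 33 = 11, d_11 = (2981 - 11^2)/44 = 2860/44 = 65, a_11 = floor((54 + 11)/65) = 1.
  m_12 = 65*1 - 11 = 54, d_12 = (2981 - 54^2)/65 = 65/65 = 1, a_12 = floor((54 + 54)/1) = 108.
  m_13 = 1*108 - 54 = 54, d_13 = (2981 - 54^2)/1 = 65/1 = 65: (m_13, d_13) = (m_1, d_1) = (54, 65), so from here the quotients repeat a_1, ..., a_12; the period length is 12.
Hence the expansion of sqrt(2981) is a_0 = 54 followed by the repeating block 1, 1, 2, 26, 1, 8, 1, 26, 2, 1, 1, 108 (period 12).

[54; (1, 1, 2, 26, 1, 8, 1, 26, 2, 1, 1, 108)]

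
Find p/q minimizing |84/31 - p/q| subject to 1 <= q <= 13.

Expand x = 84/31 as a continued fraction with the Euclidean algorithm:
  84 = 2*31 + 22, so a_0 = 2.
  31 = 1*22 + 9, so a_1 = 1.
  22 = 2*9 + 4, so a_2 = 2.
  9 = 2*4 + 1, so a_3 = 2.
  4 = 4*1 + 0, so a_4 = 4.
so x = [2; 1, 2, 2, 4].
Convergents (p_i = a_i*p_{i-1} + p_{i-2}, q_i = a_i*q_{i-1} + q_{i-2} with p_{-2}=0, p_{-1}=1, q_{-2}=1, q_{-1}=0), until the denominator exceeds 13:
  i=0: a_0=2, p_0 = 2*1 + 0 = 2, q_0 = 2*0 + 1 = 1.
  i=1: a_1=1, p_1 = 1*2 + 1 = 3, q_1 = 1*1 + 0 = 1.
  i=2: a_2=2, p_2 = 2*3 + 2 = 8, q_2 = 2*1 + 1 = 3.
  i=3: a_3=2, p_3 = 2*8 + 3 = 19, q_3 = 2*3 + 1 = 7.
  i=4: a_4=4, p_4 = 4*19 + 8 = 84, q_4 = 4*7 + 3 = 31.
q_4 = 31 > 13, so the last convergent with denominator <= 13 is p_3/q_3 = 19/7.
The closest fraction with denominator <= 13 is either p_3/q_3 or the intermediate fraction (k*p_3 + p_2)/(k*q_3 + q_2) with the largest k >= 1 whose denominator stays <= 13; these approach x as k grows, and every other convergent or intermediate fraction in range is farther away.
Largest k: floor((13 - q_2)/q_3) = floor((13 - 3)/7) = 1.
That gives (1*19 + 8)/(1*7 + 3) = 27/10.
Compare the errors: |x - 19/7| = |84*7 - 19*31|/(31*7) = 1/217, and |x - 27/10| = |84*10 - 27*31|/(31*10) = 3/310.
Cross-multiplying, 1*310 = 310 < 651 = 3*217, so 1/217 is smaller: the convergent 19/7 is closer to x than 27/10.

19/7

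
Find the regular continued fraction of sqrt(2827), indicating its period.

[53; (5, 1, 8, 1, 5, 106)]

Write x_i = (sqrt(2827) + m_i)/d_i with (m_0, d_0) = (0, 1). a_0 = floor(sqrt(2827)) = 53, since 53^2 = 2809 <= 2827 < 2916 = 54^2.
Iterate m_{i+1} = d_i*a_i - m_i, d_{i+1} = (2827 - m_{i+1}^2)/d_i, a_{i+1} = floor((a_0 + m_{i+1})/d_{i+1}):
  m_1 = 1*53 - 0 = 53, d_1 = (2827 - 53^2)/1 = 18/1 = 18, a_1 = floor((53 + 53)/18) = 5.
  m_2 = 18*5 - 53 = 37, d_2 = (2827 - 37^2)/18 = 1458/18 = 81, a_2 = floor((53 + 37)/81) = 1.
  m_3 = 81*1 - 37 = 44, d_3 = (2827 - 44^2)/81 = 891/81 = 11, a_3 = floor((53 + 44)/11) = 8.
  m_4 = 11*8 - 44 = 44, d_4 = (2827 - 44^2)/11 = 891/11 = 81, a_4 = floor((53 + 44)/81) = 1.
  m_5 = 81*1 - 44 = 37, d_5 = (2827 - 37^2)/81 = 1458/81 = 18, a_5 = floor((53 + 37)/18) = 5.
  m_6 = 18*5 - 37 = 53, d_6 = (2827 - 53^2)/18 = 18/18 = 1, a_6 = floor((53 + 53)/1) = 106.
  m_7 = 1*106 - 53 = 53, d_7 = (2827 - 53^2)/1 = 18/1 = 18: (m_7, d_7) = (m_1, d_1) = (53, 18), so from here the quotients repeat a_1, ..., a_6; the period length is 6.
Hence the expansion of sqrt(2827) is a_0 = 53 followed by the repeating block 5, 1, 8, 1, 5, 106 (period 6).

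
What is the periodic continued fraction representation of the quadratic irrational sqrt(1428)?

[37; (1, 3, 1, 2, 1, 3, 1, 74)]

Write x_i = (sqrt(1428) + m_i)/d_i with (m_0, d_0) = (0, 1). a_0 = floor(sqrt(1428)) = 37, since 37^2 = 1369 <= 1428 < 1444 = 38^2.
Iterate m_{i+1} = d_i*a_i - m_i, d_{i+1} = (1428 - m_{i+1}^2)/d_i, a_{i+1} = floor((a_0 + m_{i+1})/d_{i+1}):
  m_1 = 1*37 - 0 = 37, d_1 = (1428 - 37^2)/1 = 59/1 = 59, a_1 = floor((37 + 37)/59) = 1.
  m_2 = 59*1 - 37 = 22, d_2 = (1428 - 22^2)/59 = 944/59 = 16, a_2 = floor((37 + 22)/16) = 3.
  m_3 = 16*3 - 22 = 26, d_3 = (1428 - 26^2)/16 = 752/16 = 47, a_3 = floor((37 + 26)/47) = 1.
  m_4 = 47*1 - 26 = 21, d_4 = (1428 - 21^2)/47 = 987/47 = 21, a_4 = floor((37 + 21)/21) = 2.
  m_5 = 21*2 - 21 = 21, d_5 = (1428 - 21^2)/21 = 987/21 = 47, a_5 = floor((37 + 21)/47) = 1.
  m_6 = 47*1 - 21 = 26, d_6 = (1428 - 26^2)/47 = 752/47 = 16, a_6 = floor((37 + 26)/16) = 3.
  m_7 = 16*3 - 26 = 22, d_7 = (1428 - 22^2)/16 = 944/16 = 59, a_7 = floor((37 + 22)/59) = 1.
  m_8 = 59*1 - 22 = 37, d_8 = (1428 - 37^2)/59 = 59/59 = 1, a_8 = floor((37 + 37)/1) = 74.
  m_9 = 1*74 - 37 = 37, d_9 = (1428 - 37^2)/1 = 59/1 = 59: (m_9, d_9) = (m_1, d_1) = (37, 59), so from here the quotients repeat a_1, ..., a_8; the period length is 8.
Hence the expansion of sqrt(1428) is a_0 = 37 followed by the repeating block 1, 3, 1, 2, 1, 3, 1, 74 (period 8).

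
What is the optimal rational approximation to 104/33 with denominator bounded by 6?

19/6

Expand x = 104/33 as a continued fraction with the Euclidean algorithm:
  104 = 3*33 + 5, so a_0 = 3.
  33 = 6*5 + 3, so a_1 = 6.
  5 = 1*3 + 2, so a_2 = 1.
  3 = 1*2 + 1, so a_3 = 1.
  2 = 2*1 + 0, so a_4 = 2.
so x = [3; 6, 1, 1, 2].
Convergents (p_i = a_i*p_{i-1} + p_{i-2}, q_i = a_i*q_{i-1} + q_{i-2} with p_{-2}=0, p_{-1}=1, q_{-2}=1, q_{-1}=0), until the denominator exceeds 6:
  i=0: a_0=3, p_0 = 3*1 + 0 = 3, q_0 = 3*0 + 1 = 1.
  i=1: a_1=6, p_1 = 6*3 + 1 = 19, q_1 = 6*1 + 0 = 6.
  i=2: a_2=1, p_2 = 1*19 + 3 = 22, q_2 = 1*6 + 1 = 7.
q_2 = 7 > 6, so the last convergent with denominator <= 6 is p_1/q_1 = 19/6.
The closest fraction with denominator <= 6 is either p_1/q_1 or the intermediate fraction (k*p_1 + p_0)/(k*q_1 + q_0) with the largest k >= 1 whose denominator stays <= 6; these approach x as k grows, and every other convergent or intermediate fraction in range is farther away.
Largest k: floor((6 - q_0)/q_1) = floor((6 - 1)/6) = 0.
Since k = 0, no intermediate fraction beyond p_1/q_1 has denominator <= 6, so the convergent 19/6 is the closest (its error is |104*6 - 19*33|/(33*6) = 3/198).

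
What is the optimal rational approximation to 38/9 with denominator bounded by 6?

Expand x = 38/9 as a continued fraction with the Euclidean algorithm:
  38 = 4*9 + 2, so a_0 = 4.
  9 = 4*2 + 1, so a_1 = 4.
  2 = 2*1 + 0, so a_2 = 2.
so x = [4; 4, 2].
Convergents (p_i = a_i*p_{i-1} + p_{i-2}, q_i = a_i*q_{i-1} + q_{i-2} with p_{-2}=0, p_{-1}=1, q_{-2}=1, q_{-1}=0), until the denominator exceeds 6:
  i=0: a_0=4, p_0 = 4*1 + 0 = 4, q_0 = 4*0 + 1 = 1.
  i=1: a_1=4, p_1 = 4*4 + 1 = 17, q_1 = 4*1 + 0 = 4.
  i=2: a_2=2, p_2 = 2*17 + 4 = 38, q_2 = 2*4 + 1 = 9.
q_2 = 9 > 6, so the last convergent with denominator <= 6 is p_1/q_1 = 17/4.
The closest fraction with denominator <= 6 is either p_1/q_1 or the intermediate fraction (k*p_1 + p_0)/(k*q_1 + q_0) with the largest k >= 1 whose denominator stays <= 6; these approach x as k grows, and every other convergent or intermediate fraction in range is farther away.
Largest k: floor((6 - q_0)/q_1) = floor((6 - 1)/4) = 1.
That gives (1*17 + 4)/(1*4 + 1) = 21/5.
Compare the errors: |x - 17/4| = |38*4 - 17*9|/(9*4) = 1/36, and |x - 21/5| = |38*5 - 21*9|/(9*5) = 1/45.
Cross-multiplying, 1*36 = 36 < 45 = 1*45, so 1/45 is smaller: the intermediate fraction 21/5 is closer to x than 17/4.

21/5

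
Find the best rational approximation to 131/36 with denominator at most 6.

Expand x = 131/36 as a continued fraction with the Euclidean algorithm:
  131 = 3*36 + 23, so a_0 = 3.
  36 = 1*23 + 13, so a_1 = 1.
  23 = 1*13 + 10, so a_2 = 1.
  13 = 1*10 + 3, so a_3 = 1.
  10 = 3*3 + 1, so a_4 = 3.
  3 = 3*1 + 0, so a_5 = 3.
so x = [3; 1, 1, 1, 3, 3].
Convergents (p_i = a_i*p_{i-1} + p_{i-2}, q_i = a_i*q_{i-1} + q_{i-2} with p_{-2}=0, p_{-1}=1, q_{-2}=1, q_{-1}=0), until the denominator exceeds 6:
  i=0: a_0=3, p_0 = 3*1 + 0 = 3, q_0 = 3*0 + 1 = 1.
  i=1: a_1=1, p_1 = 1*3 + 1 = 4, q_1 = 1*1 + 0 = 1.
  i=2: a_2=1, p_2 = 1*4 + 3 = 7, q_2 = 1*1 + 1 = 2.
  i=3: a_3=1, p_3 = 1*7 + 4 = 11, q_3 = 1*2 + 1 = 3.
  i=4: a_4=3, p_4 = 3*11 + 7 = 40, q_4 = 3*3 + 2 = 11.
q_4 = 11 > 6, so the last convergent with denominator <= 6 is p_3/q_3 = 11/3.
The closest fraction with denominator <= 6 is either p_3/q_3 or the intermediate fraction (k*p_3 + p_2)/(k*q_3 + q_2) with the largest k >= 1 whose denominator stays <= 6; these approach x as k grows, and every other convergent or intermediate fraction in range is farther away.
Largest k: floor((6 - q_2)/q_3) = floor((6 - 2)/3) = 1.
That gives (1*11 + 7)/(1*3 + 2) = 18/5.
Compare the errors: |x - 11/3| = |131*3 - 11*36|/(36*3) = 3/108, and |x - 18/5| = |131*5 - 18*36|/(36*5) = 7/180.
Cross-multiplying, 3*180 = 540 < 756 = 7*108, so 3/108 is smaller: the convergent 11/3 is closer to x than 18/5.

11/3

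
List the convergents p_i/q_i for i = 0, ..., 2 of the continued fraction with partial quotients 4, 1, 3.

Using the convergent recurrence p_i = a_i*p_{i-1} + p_{i-2}, q_i = a_i*q_{i-1} + q_{i-2} with p_{-2}=0, p_{-1}=1, q_{-2}=1, q_{-1}=0:
  i=0: a_0=4, p_0 = 4*1 + 0 = 4, q_0 = 4*0 + 1 = 1.
  i=1: a_1=1, p_1 = 1*4 + 1 = 5, q_1 = 1*1 + 0 = 1.
  i=2: a_2=3, p_2 = 3*5 + 4 = 19, q_2 = 3*1 + 1 = 4.

4/1, 5/1, 19/4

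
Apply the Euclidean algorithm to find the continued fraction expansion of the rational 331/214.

Run the Euclidean algorithm on 331 and 214; the successive quotients are the partial quotients a_0, a_1, ... (each step inverts the fractional part left over by the previous one):
  331 = 1*214 + 117, so a_0 = 1.
  214 = 1*117 + 97, so a_1 = 1.
  117 = 1*97 + 20, so a_2 = 1.
  97 = 4*20 + 17, so a_3 = 4.
  20 = 1*17 + 3, so a_4 = 1.
  17 = 5*3 + 2, so a_5 = 5.
  3 = 1*2 + 1, so a_6 = 1.
  2 = 2*1 + 0, so a_7 = 2.
The remainder reaches 0 after 8 divisions, so the expansion has 8 partial quotients, read off in order.

[1; 1, 1, 4, 1, 5, 1, 2]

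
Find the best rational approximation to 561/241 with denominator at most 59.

Expand x = 561/241 as a continued fraction with the Euclidean algorithm:
  561 = 2*241 + 79, so a_0 = 2.
  241 = 3*79 + 4, so a_1 = 3.
  79 = 19*4 + 3, so a_2 = 19.
  4 = 1*3 + 1, so a_3 = 1.
  3 = 3*1 + 0, so a_4 = 3.
so x = [2; 3, 19, 1, 3].
Convergents (p_i = a_i*p_{i-1} + p_{i-2}, q_i = a_i*q_{i-1} + q_{i-2} with p_{-2}=0, p_{-1}=1, q_{-2}=1, q_{-1}=0), until the denominator exceeds 59:
  i=0: a_0=2, p_0 = 2*1 + 0 = 2, q_0 = 2*0 + 1 = 1.
  i=1: a_1=3, p_1 = 3*2 + 1 = 7, q_1 = 3*1 + 0 = 3.
  i=2: a_2=19, p_2 = 19*7 + 2 = 135, q_2 = 19*3 + 1 = 58.
  i=3: a_3=1, p_3 = 1*135 + 7 = 142, q_3 = 1*58 + 3 = 61.
q_3 = 61 > 59, so the last convergent with denominator <= 59 is p_2/q_2 = 135/58.
The closest fraction with denominator <= 59 is either p_2/q_2 or the intermediate fraction (k*p_2 + p_1)/(k*q_2 + q_1) with the largest k >= 1 whose denominator stays <= 59; these approach x as k grows, and every other convergent or intermediate fraction in range is farther away.
Largest k: floor((59 - q_1)/q_2) = floor((59 - 3)/58) = 0.
Since k = 0, no intermediate fraction beyond p_2/q_2 has denominator <= 59, so the convergent 135/58 is the closest (its error is |561*58 - 135*241|/(241*58) = 3/13978).

135/58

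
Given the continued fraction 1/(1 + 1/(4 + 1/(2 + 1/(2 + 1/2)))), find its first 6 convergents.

Using the convergent recurrence p_i = a_i*p_{i-1} + p_{i-2}, q_i = a_i*q_{i-1} + q_{i-2} with p_{-2}=0, p_{-1}=1, q_{-2}=1, q_{-1}=0:
  i=0: a_0=0, p_0 = 0*1 + 0 = 0, q_0 = 0*0 + 1 = 1.
  i=1: a_1=1, p_1 = 1*0 + 1 = 1, q_1 = 1*1 + 0 = 1.
  i=2: a_2=4, p_2 = 4*1 + 0 = 4, q_2 = 4*1 + 1 = 5.
  i=3: a_3=2, p_3 = 2*4 + 1 = 9, q_3 = 2*5 + 1 = 11.
  i=4: a_4=2, p_4 = 2*9 + 4 = 22, q_4 = 2*11 + 5 = 27.
  i=5: a_5=2, p_5 = 2*22 + 9 = 53, q_5 = 2*27 + 11 = 65.

0/1, 1/1, 4/5, 9/11, 22/27, 53/65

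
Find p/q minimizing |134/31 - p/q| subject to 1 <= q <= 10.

13/3

Expand x = 134/31 as a continued fraction with the Euclidean algorithm:
  134 = 4*31 + 10, so a_0 = 4.
  31 = 3*10 + 1, so a_1 = 3.
  10 = 10*1 + 0, so a_2 = 10.
so x = [4; 3, 10].
Convergents (p_i = a_i*p_{i-1} + p_{i-2}, q_i = a_i*q_{i-1} + q_{i-2} with p_{-2}=0, p_{-1}=1, q_{-2}=1, q_{-1}=0), until the denominator exceeds 10:
  i=0: a_0=4, p_0 = 4*1 + 0 = 4, q_0 = 4*0 + 1 = 1.
  i=1: a_1=3, p_1 = 3*4 + 1 = 13, q_1 = 3*1 + 0 = 3.
  i=2: a_2=10, p_2 = 10*13 + 4 = 134, q_2 = 10*3 + 1 = 31.
q_2 = 31 > 10, so the last convergent with denominator <= 10 is p_1/q_1 = 13/3.
The closest fraction with denominator <= 10 is either p_1/q_1 or the intermediate fraction (k*p_1 + p_0)/(k*q_1 + q_0) with the largest k >= 1 whose denominator stays <= 10; these approach x as k grows, and every other convergent or intermediate fraction in range is farther away.
Largest k: floor((10 - q_0)/q_1) = floor((10 - 1)/3) = 3.
That gives (3*13 + 4)/(3*3 + 1) = 43/10.
Compare the errors: |x - 13/3| = |134*3 - 13*31|/(31*3) = 1/93, and |x - 43/10| = |134*10 - 43*31|/(31*10) = 7/310.
Cross-multiplying, 1*310 = 310 < 651 = 7*93, so 1/93 is smaller: the convergent 13/3 is closer to x than 43/10.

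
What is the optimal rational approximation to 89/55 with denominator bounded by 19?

21/13

Expand x = 89/55 as a continued fraction with the Euclidean algorithm:
  89 = 1*55 + 34, so a_0 = 1.
  55 = 1*34 + 21, so a_1 = 1.
  34 = 1*21 + 13, so a_2 = 1.
  21 = 1*13 + 8, so a_3 = 1.
  13 = 1*8 + 5, so a_4 = 1.
  8 = 1*5 + 3, so a_5 = 1.
  5 = 1*3 + 2, so a_6 = 1.
  3 = 1*2 + 1, so a_7 = 1.
  2 = 2*1 + 0, so a_8 = 2.
so x = [1; 1, 1, 1, 1, 1, 1, 1, 2].
Convergents (p_i = a_i*p_{i-1} + p_{i-2}, q_i = a_i*q_{i-1} + q_{i-2} with p_{-2}=0, p_{-1}=1, q_{-2}=1, q_{-1}=0), until the denominator exceeds 19:
  i=0: a_0=1, p_0 = 1*1 + 0 = 1, q_0 = 1*0 + 1 = 1.
  i=1: a_1=1, p_1 = 1*1 + 1 = 2, q_1 = 1*1 + 0 = 1.
  i=2: a_2=1, p_2 = 1*2 + 1 = 3, q_2 = 1*1 + 1 = 2.
  i=3: a_3=1, p_3 = 1*3 + 2 = 5, q_3 = 1*2 + 1 = 3.
  i=4: a_4=1, p_4 = 1*5 + 3 = 8, q_4 = 1*3 + 2 = 5.
  i=5: a_5=1, p_5 = 1*8 + 5 = 13, q_5 = 1*5 + 3 = 8.
  i=6: a_6=1, p_6 = 1*13 + 8 = 21, q_6 = 1*8 + 5 = 13.
  i=7: a_7=1, p_7 = 1*21 + 13 = 34, q_7 = 1*13 + 8 = 21.
q_7 = 21 > 19, so the last convergent with denominator <= 19 is p_6/q_6 = 21/13.
The closest fraction with denominator <= 19 is either p_6/q_6 or the intermediate fraction (k*p_6 + p_5)/(k*q_6 + q_5) with the largest k >= 1 whose denominator stays <= 19; these approach x as k grows, and every other convergent or intermediate fraction in range is farther away.
Largest k: floor((19 - q_5)/q_6) = floor((19 - 8)/13) = 0.
Since k = 0, no intermediate fraction beyond p_6/q_6 has denominator <= 19, so the convergent 21/13 is the closest (its error is |89*13 - 21*55|/(55*13) = 2/715).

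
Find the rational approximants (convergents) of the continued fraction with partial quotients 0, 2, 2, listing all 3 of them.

0/1, 1/2, 2/5

Using the convergent recurrence p_i = a_i*p_{i-1} + p_{i-2}, q_i = a_i*q_{i-1} + q_{i-2} with p_{-2}=0, p_{-1}=1, q_{-2}=1, q_{-1}=0:
  i=0: a_0=0, p_0 = 0*1 + 0 = 0, q_0 = 0*0 + 1 = 1.
  i=1: a_1=2, p_1 = 2*0 + 1 = 1, q_1 = 2*1 + 0 = 2.
  i=2: a_2=2, p_2 = 2*1 + 0 = 2, q_2 = 2*2 + 1 = 5.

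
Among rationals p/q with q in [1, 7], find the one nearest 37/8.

23/5

Expand x = 37/8 as a continued fraction with the Euclidean algorithm:
  37 = 4*8 + 5, so a_0 = 4.
  8 = 1*5 + 3, so a_1 = 1.
  5 = 1*3 + 2, so a_2 = 1.
  3 = 1*2 + 1, so a_3 = 1.
  2 = 2*1 + 0, so a_4 = 2.
so x = [4; 1, 1, 1, 2].
Convergents (p_i = a_i*p_{i-1} + p_{i-2}, q_i = a_i*q_{i-1} + q_{i-2} with p_{-2}=0, p_{-1}=1, q_{-2}=1, q_{-1}=0), until the denominator exceeds 7:
  i=0: a_0=4, p_0 = 4*1 + 0 = 4, q_0 = 4*0 + 1 = 1.
  i=1: a_1=1, p_1 = 1*4 + 1 = 5, q_1 = 1*1 + 0 = 1.
  i=2: a_2=1, p_2 = 1*5 + 4 = 9, q_2 = 1*1 + 1 = 2.
  i=3: a_3=1, p_3 = 1*9 + 5 = 14, q_3 = 1*2 + 1 = 3.
  i=4: a_4=2, p_4 = 2*14 + 9 = 37, q_4 = 2*3 + 2 = 8.
q_4 = 8 > 7, so the last convergent with denominator <= 7 is p_3/q_3 = 14/3.
The closest fraction with denominator <= 7 is either p_3/q_3 or the intermediate fraction (k*p_3 + p_2)/(k*q_3 + q_2) with the largest k >= 1 whose denominator stays <= 7; these approach x as k grows, and every other convergent or intermediate fraction in range is farther away.
Largest k: floor((7 - q_2)/q_3) = floor((7 - 2)/3) = 1.
That gives (1*14 + 9)/(1*3 + 2) = 23/5.
Compare the errors: |x - 14/3| = |37*3 - 14*8|/(8*3) = 1/24, and |x - 23/5| = |37*5 - 23*8|/(8*5) = 1/40.
Cross-multiplying, 1*24 = 24 < 40 = 1*40, so 1/40 is smaller: the intermediate fraction 23/5 is closer to x than 14/3.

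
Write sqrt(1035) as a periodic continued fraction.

Write x_i = (sqrt(1035) + m_i)/d_i with (m_0, d_0) = (0, 1). a_0 = floor(sqrt(1035)) = 32, since 32^2 = 1024 <= 1035 < 1089 = 33^2.
Iterate m_{i+1} = d_i*a_i - m_i, d_{i+1} = (1035 - m_{i+1}^2)/d_i, a_{i+1} = floor((a_0 + m_{i+1})/d_{i+1}):
  m_1 = 1*32 - 0 = 32, d_1 = (1035 - 32^2)/1 = 11/1 = 11, a_1 = floor((32 + 32)/11) = 5.
  m_2 = 11*5 - 32 = 23, d_2 = (1035 - 23^2)/11 = 506/11 = 46, a_2 = floor((32 + 23)/46) = 1.
  m_3 = 46*1 - 23 = 23, d_3 = (1035 - 23^2)/46 = 506/46 = 11, a_3 = floor((32 + 23)/11) = 5.
  m_4 = 11*5 - 23 = 32, d_4 = (1035 - 32^2)/11 = 11/11 = 1, a_4 = floor((32 + 32)/1) = 64.
  m_5 = 1*64 - 32 = 32, d_5 = (1035 - 32^2)/1 = 11/1 = 11: (m_5, d_5) = (m_1, d_1) = (32, 11), so from here the quotients repeat a_1, ..., a_4; the period length is 4.
Hence the expansion of sqrt(1035) is a_0 = 32 followed by the repeating block 5, 1, 5, 64 (period 4).

[32; (5, 1, 5, 64)]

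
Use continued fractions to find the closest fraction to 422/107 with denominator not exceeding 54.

Expand x = 422/107 as a continued fraction with the Euclidean algorithm:
  422 = 3*107 + 101, so a_0 = 3.
  107 = 1*101 + 6, so a_1 = 1.
  101 = 16*6 + 5, so a_2 = 16.
  6 = 1*5 + 1, so a_3 = 1.
  5 = 5*1 + 0, so a_4 = 5.
so x = [3; 1, 16, 1, 5].
Convergents (p_i = a_i*p_{i-1} + p_{i-2}, q_i = a_i*q_{i-1} + q_{i-2} with p_{-2}=0, p_{-1}=1, q_{-2}=1, q_{-1}=0), until the denominator exceeds 54:
  i=0: a_0=3, p_0 = 3*1 + 0 = 3, q_0 = 3*0 + 1 = 1.
  i=1: a_1=1, p_1 = 1*3 + 1 = 4, q_1 = 1*1 + 0 = 1.
  i=2: a_2=16, p_2 = 16*4 + 3 = 67, q_2 = 16*1 + 1 = 17.
  i=3: a_3=1, p_3 = 1*67 + 4 = 71, q_3 = 1*17 + 1 = 18.
  i=4: a_4=5, p_4 = 5*71 + 67 = 422, q_4 = 5*18 + 17 = 107.
q_4 = 107 > 54, so the last convergent with denominator <= 54 is p_3/q_3 = 71/18.
The closest fraction with denominator <= 54 is either p_3/q_3 or the intermediate fraction (k*p_3 + p_2)/(k*q_3 + q_2) with the largest k >= 1 whose denominator stays <= 54; these approach x as k grows, and every other convergent or intermediate fraction in range is farther away.
Largest k: floor((54 - q_2)/q_3) = floor((54 - 17)/18) = 2.
That gives (2*71 + 67)/(2*18 + 17) = 209/53.
Compare the errors: |x - 71/18| = |422*18 - 71*107|/(107*18) = 1/1926, and |x - 209/53| = |422*53 - 209*107|/(107*53) = 3/5671.
Cross-multiplying, 1*5671 = 5671 < 5778 = 3*1926, so 1/1926 is smaller: the convergent 71/18 is closer to x than 209/53.

71/18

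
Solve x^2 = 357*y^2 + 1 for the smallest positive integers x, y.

First expand sqrt(357) as a continued fraction. With x_i = (sqrt(357) + m_i)/d_i and (m_0, d_0) = (0, 1): a_0 = floor(sqrt(357)) = 18, since 18^2 = 324 <= 357 < 361 = 19^2.
Iterate m_{i+1} = d_i*a_i - m_i, d_{i+1} = (357 - m_{i+1}^2)/d_i, a_{i+1} = floor((a_0 + m_{i+1})/d_{i+1}):
  m_1 = 1*18 - 0 = 18, d_1 = (357 - 18^2)/1 = 33/1 = 33, a_1 = floor((18 + 18)/33) = 1.
  m_2 = 33*1 - 18 = 15, d_2 = (357 - 15^2)/33 = 132/33 = 4, a_2 = floor((18 + 15)/4) = 8.
  m_3 = 4*8 - 15 = 17, d_3 = (357 - 17^2)/4 = 68/4 = 17, a_3 = floor((18 + 17)/17) = 2.
  m_4 = 17*2 - 17 = 17, d_4 = (357 - 17^2)/17 = 68/17 = 4, a_4 = floor((18 + 17)/4) = 8.
  m_5 = 4*8 - 17 = 15, d_5 = (357 - 15^2)/4 = 132/4 = 33, a_5 = floor((18 + 15)/33) = 1.
  m_6 = 33*1 - 15 = 18, d_6 = (357 - 18^2)/33 = 33/33 = 1, a_6 = floor((18 + 18)/1) = 36.
  m_7 = 1*36 - 18 = 18, d_7 = (357 - 18^2)/1 = 33/1 = 33: (m_7, d_7) = (m_1, d_1) = (18, 33), so from here the quotients repeat a_1, ..., a_6; the period length is 6.
So sqrt(357) = [18; (1, 8, 2, 8, 1, 36)] with period length k = 6.
k is even, so the fundamental solution of x^2 - 357y^2 = 1 is (p_{k-1}, q_{k-1}) = (p_5, q_5); compute convergents through index 5.
Convergents (p_i = a_i*p_{i-1} + p_{i-2}, q_i = a_i*q_{i-1} + q_{i-2} with p_{-2}=0, p_{-1}=1, q_{-2}=1, q_{-1}=0):
  i=0: a_0=18, p_0 = 18*1 + 0 = 18, q_0 = 18*0 + 1 = 1.
  i=1: a_1=1, p_1 = 1*18 + 1 = 19, q_1 = 1*1 + 0 = 1.
  i=2: a_2=8, p_2 = 8*19 + 18 = 170, q_2 = 8*1 + 1 = 9.
  i=3: a_3=2, p_3 = 2*170 + 19 = 359, q_3 = 2*9 + 1 = 19.
  i=4: a_4=8, p_4 = 8*359 + 170 = 3042, q_4 = 8*19 + 9 = 161.
  i=5: a_5=1, p_5 = 1*3042 + 359 = 3401, q_5 = 1*161 + 19 = 180.
Check: 3401^2 - 357*180^2 = 11566801 - 11566800 = 1, so (x, y) = (3401, 180) solves the equation, and by the theorem it is the least positive solution.

(x, y) = (3401, 180)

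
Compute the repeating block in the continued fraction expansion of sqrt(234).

Write x_i = (sqrt(234) + m_i)/d_i with (m_0, d_0) = (0, 1). a_0 = floor(sqrt(234)) = 15, since 15^2 = 225 <= 234 < 256 = 16^2.
Iterate m_{i+1} = d_i*a_i - m_i, d_{i+1} = (234 - m_{i+1}^2)/d_i, a_{i+1} = floor((a_0 + m_{i+1})/d_{i+1}):
  m_1 = 1*15 - 0 = 15, d_1 = (234 - 15^2)/1 = 9/1 = 9, a_1 = floor((15 + 15)/9) = 3.
  m_2 = 9*3 - 15 = 12, d_2 = (234 - 12^2)/9 = 90/9 = 10, a_2 = floor((15 + 12)/10) = 2.
  m_3 = 10*2 - 12 = 8, d_3 = (234 - 8^2)/10 = 170/10 = 17, a_3 = floor((15 + 8)/17) = 1.
  m_4 = 17*1 - 8 = 9, d_4 = (234 - 9^2)/17 = 153/17 = 9, a_4 = floor((15 + 9)/9) = 2.
  m_5 = 9*2 - 9 = 9, d_5 = (234 - 9^2)/9 = 153/9 = 17, a_5 = floor((15 + 9)/17) = 1.
  m_6 = 17*1 - 9 = 8, d_6 = (234 - 8^2)/17 = 170/17 = 10, a_6 = floor((15 + 8)/10) = 2.
  m_7 = 10*2 - 8 = 12, d_7 = (234 - 12^2)/10 = 90/10 = 9, a_7 = floor((15 + 12)/9) = 3.
  m_8 = 9*3 - 12 = 15, d_8 = (234 - 15^2)/9 = 9/9 = 1, a_8 = floor((15 + 15)/1) = 30.
  m_9 = 1*30 - 15 = 15, d_9 = (234 - 15^2)/1 = 9/1 = 9: (m_9, d_9) = (m_1, d_1) = (15, 9), so from here the quotients repeat a_1, ..., a_8; the period length is 8.
Hence the expansion of sqrt(234) is a_0 = 15 followed by the repeating block 3, 2, 1, 2, 1, 2, 3, 30 (period 8).

[15; (3, 2, 1, 2, 1, 2, 3, 30)]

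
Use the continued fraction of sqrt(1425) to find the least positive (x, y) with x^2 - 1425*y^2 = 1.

(x, y) = (151, 4)

First expand sqrt(1425) as a continued fraction. With x_i = (sqrt(1425) + m_i)/d_i and (m_0, d_0) = (0, 1): a_0 = floor(sqrt(1425)) = 37, since 37^2 = 1369 <= 1425 < 1444 = 38^2.
Iterate m_{i+1} = d_i*a_i - m_i, d_{i+1} = (1425 - m_{i+1}^2)/d_i, a_{i+1} = floor((a_0 + m_{i+1})/d_{i+1}):
  m_1 = 1*37 - 0 = 37, d_1 = (1425 - 37^2)/1 = 56/1 = 56, a_1 = floor((37 + 37)/56) = 1.
  m_2 = 56*1 - 37 = 19, d_2 = (1425 - 19^2)/56 = 1064/56 = 19, a_2 = floor((37 + 19)/19) = 2.
  m_3 = 19*2 - 19 = 19, d_3 = (1425 - 19^2)/19 = 1064/19 = 56, a_3 = floor((37 + 19)/56) = 1.
  m_4 = 56*1 - 19 = 37, d_4 = (1425 - 37^2)/56 = 56/56 = 1, a_4 = floor((37 + 37)/1) = 74.
  m_5 = 1*74 - 37 = 37, d_5 = (1425 - 37^2)/1 = 56/1 = 56: (m_5, d_5) = (m_1, d_1) = (37, 56), so from here the quotients repeat a_1, ..., a_4; the period length is 4.
So sqrt(1425) = [37; (1, 2, 1, 74)] with period length k = 4.
k is even, so the fundamental solution of x^2 - 1425y^2 = 1 is (p_{k-1}, q_{k-1}) = (p_3, q_3); compute convergents through index 3.
Convergents (p_i = a_i*p_{i-1} + p_{i-2}, q_i = a_i*q_{i-1} + q_{i-2} with p_{-2}=0, p_{-1}=1, q_{-2}=1, q_{-1}=0):
  i=0: a_0=37, p_0 = 37*1 + 0 = 37, q_0 = 37*0 + 1 = 1.
  i=1: a_1=1, p_1 = 1*37 + 1 = 38, q_1 = 1*1 + 0 = 1.
  i=2: a_2=2, p_2 = 2*38 + 37 = 113, q_2 = 2*1 + 1 = 3.
  i=3: a_3=1, p_3 = 1*113 + 38 = 151, q_3 = 1*3 + 1 = 4.
Check: 151^2 - 1425*4^2 = 22801 - 22800 = 1, so (x, y) = (151, 4) solves the equation, and by the theorem it is the least positive solution.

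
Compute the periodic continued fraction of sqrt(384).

[19; (1, 1, 2, 9, 2, 1, 1, 38)]

Write x_i = (sqrt(384) + m_i)/d_i with (m_0, d_0) = (0, 1). a_0 = floor(sqrt(384)) = 19, since 19^2 = 361 <= 384 < 400 = 20^2.
Iterate m_{i+1} = d_i*a_i - m_i, d_{i+1} = (384 - m_{i+1}^2)/d_i, a_{i+1} = floor((a_0 + m_{i+1})/d_{i+1}):
  m_1 = 1*19 - 0 = 19, d_1 = (384 - 19^2)/1 = 23/1 = 23, a_1 = floor((19 + 19)/23) = 1.
  m_2 = 23*1 - 19 = 4, d_2 = (384 - 4^2)/23 = 368/23 = 16, a_2 = floor((19 + 4)/16) = 1.
  m_3 = 16*1 - 4 = 12, d_3 = (384 - 12^2)/16 = 240/16 = 15, a_3 = floor((19 + 12)/15) = 2.
  m_4 = 15*2 - 12 = 18, d_4 = (384 - 18^2)/15 = 60/15 = 4, a_4 = floor((19 + 18)/4) = 9.
  m_5 = 4*9 - 18 = 18, d_5 = (384 - 18^2)/4 = 60/4 = 15, a_5 = floor((19 + 18)/15) = 2.
  m_6 = 15*2 - 18 = 12, d_6 = (384 - 12^2)/15 = 240/15 = 16, a_6 = floor((19 + 12)/16) = 1.
  m_7 = 16*1 - 12 = 4, d_7 = (384 - 4^2)/16 = 368/16 = 23, a_7 = floor((19 + 4)/23) = 1.
  m_8 = 23*1 - 4 = 19, d_8 = (384 - 19^2)/23 = 23/23 = 1, a_8 = floor((19 + 19)/1) = 38.
  m_9 = 1*38 - 19 = 19, d_9 = (384 - 19^2)/1 = 23/1 = 23: (m_9, d_9) = (m_1, d_1) = (19, 23), so from here the quotients repeat a_1, ..., a_8; the period length is 8.
Hence the expansion of sqrt(384) is a_0 = 19 followed by the repeating block 1, 1, 2, 9, 2, 1, 1, 38 (period 8).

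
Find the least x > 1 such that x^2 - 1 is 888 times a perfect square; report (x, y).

First expand sqrt(888) as a continued fraction. With x_i = (sqrt(888) + m_i)/d_i and (m_0, d_0) = (0, 1): a_0 = floor(sqrt(888)) = 29, since 29^2 = 841 <= 888 < 900 = 30^2.
Iterate m_{i+1} = d_i*a_i - m_i, d_{i+1} = (888 - m_{i+1}^2)/d_i, a_{i+1} = floor((a_0 + m_{i+1})/d_{i+1}):
  m_1 = 1*29 - 0 = 29, d_1 = (888 - 29^2)/1 = 47/1 = 47, a_1 = floor((29 + 29)/47) = 1.
  m_2 = 47*1 - 29 = 18, d_2 = (888 - 18^2)/47 = 564/47 = 12, a_2 = floor((29 + 18)/12) = 3.
  m_3 = 12*3 - 18 = 18, d_3 = (888 - 18^2)/12 = 564/12 = 47, a_3 = floor((29 + 18)/47) = 1.
  m_4 = 47*1 - 18 = 29, d_4 = (888 - 29^2)/47 = 47/47 = 1, a_4 = floor((29 + 29)/1) = 58.
  m_5 = 1*58 - 29 = 29, d_5 = (888 - 29^2)/1 = 47/1 = 47: (m_5, d_5) = (m_1, d_1) = (29, 47), so from here the quotients repeat a_1, ..., a_4; the period length is 4.
So sqrt(888) = [29; (1, 3, 1, 58)] with period length k = 4.
k is even, so the fundamental solution of x^2 - 888y^2 = 1 is (p_{k-1}, q_{k-1}) = (p_3, q_3); compute convergents through index 3.
Convergents (p_i = a_i*p_{i-1} + p_{i-2}, q_i = a_i*q_{i-1} + q_{i-2} with p_{-2}=0, p_{-1}=1, q_{-2}=1, q_{-1}=0):
  i=0: a_0=29, p_0 = 29*1 + 0 = 29, q_0 = 29*0 + 1 = 1.
  i=1: a_1=1, p_1 = 1*29 + 1 = 30, q_1 = 1*1 + 0 = 1.
  i=2: a_2=3, p_2 = 3*30 + 29 = 119, q_2 = 3*1 + 1 = 4.
  i=3: a_3=1, p_3 = 1*119 + 30 = 149, q_3 = 1*4 + 1 = 5.
Check: 149^2 - 888*5^2 = 22201 - 22200 = 1, so (x, y) = (149, 5) solves the equation, and by the theorem it is the least positive solution.

(x, y) = (149, 5)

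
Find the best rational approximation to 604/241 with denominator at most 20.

Expand x = 604/241 as a continued fraction with the Euclidean algorithm:
  604 = 2*241 + 122, so a_0 = 2.
  241 = 1*122 + 119, so a_1 = 1.
  122 = 1*119 + 3, so a_2 = 1.
  119 = 39*3 + 2, so a_3 = 39.
  3 = 1*2 + 1, so a_4 = 1.
  2 = 2*1 + 0, so a_5 = 2.
so x = [2; 1, 1, 39, 1, 2].
Convergents (p_i = a_i*p_{i-1} + p_{i-2}, q_i = a_i*q_{i-1} + q_{i-2} with p_{-2}=0, p_{-1}=1, q_{-2}=1, q_{-1}=0), until the denominator exceeds 20:
  i=0: a_0=2, p_0 = 2*1 + 0 = 2, q_0 = 2*0 + 1 = 1.
  i=1: a_1=1, p_1 = 1*2 + 1 = 3, q_1 = 1*1 + 0 = 1.
  i=2: a_2=1, p_2 = 1*3 + 2 = 5, q_2 = 1*1 + 1 = 2.
  i=3: a_3=39, p_3 = 39*5 + 3 = 198, q_3 = 39*2 + 1 = 79.
q_3 = 79 > 20, so the last convergent with denominator <= 20 is p_2/q_2 = 5/2.
The closest fraction with denominator <= 20 is either p_2/q_2 or the intermediate fraction (k*p_2 + p_1)/(k*q_2 + q_1) with the largest k >= 1 whose denominator stays <= 20; these approach x as k grows, and every other convergent or intermediate fraction in range is farther away.
Largest k: floor((20 - q_1)/q_2) = floor((20 - 1)/2) = 9.
That gives (9*5 + 3)/(9*2 + 1) = 48/19.
Compare the errors: |x - 5/2| = |604*2 - 5*241|/(241*2) = 3/482, and |x - 48/19| = |604*19 - 48*241|/(241*19) = 92/4579.
Cross-multiplying, 3*4579 = 13737 < 44344 = 92*482, so 3/482 is smaller: the convergent 5/2 is closer to x than 48/19.

5/2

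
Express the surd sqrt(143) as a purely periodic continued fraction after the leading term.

Write x_i = (sqrt(143) + m_i)/d_i with (m_0, d_0) = (0, 1). a_0 = floor(sqrt(143)) = 11, since 11^2 = 121 <= 143 < 144 = 12^2.
Iterate m_{i+1} = d_i*a_i - m_i, d_{i+1} = (143 - m_{i+1}^2)/d_i, a_{i+1} = floor((a_0 + m_{i+1})/d_{i+1}):
  m_1 = 1*11 - 0 = 11, d_1 = (143 - 11^2)/1 = 22/1 = 22, a_1 = floor((11 + 11)/22) = 1.
  m_2 = 22*1 - 11 = 11, d_2 = (143 - 11^2)/22 = 22/22 = 1, a_2 = floor((11 + 11)/1) = 22.
  m_3 = 1*22 - 11 = 11, d_3 = (143 - 11^2)/1 = 22/1 = 22: (m_3, d_3) = (m_1, d_1) = (11, 22), so from here the quotients repeat a_1, a_2; the period length is 2.
Hence the expansion of sqrt(143) is a_0 = 11 followed by the repeating block 1, 22 (period 2).

[11; (1, 22)]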